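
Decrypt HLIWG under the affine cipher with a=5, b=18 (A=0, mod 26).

DJYGI

The inverse of 5 mod 26 is 21, since 5·21=105≡1. Apply D(y)=21·(y−18) mod 26:
H(7): 21·(7−18)=-231≡3 → D
L(11): 21·(11−18)=-147≡9 → J
I(8): 21·(8−18)=-210≡24 → Y
W(22): 21·(22−18)=84≡6 → G
G(6): 21·(6−18)=-252≡8 → I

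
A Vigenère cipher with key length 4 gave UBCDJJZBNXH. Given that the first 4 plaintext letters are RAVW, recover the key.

DBHH

Subtract each crib letter from the matching ciphertext letter (mod 26):
U(20)−R(17)=3 → D
B(1)−A(0)=1 → B
C(2)−V(21)=-19≡7 → H
D(3)−W(22)=-19≡7 → H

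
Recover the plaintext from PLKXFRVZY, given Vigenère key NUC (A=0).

CRIKLPIFW

Repeat the key across the ciphertext: NUCNUCNUC
P(15)−N(13): 2 → C
L(11)−U(20): -9≡17 → R
K(10)−C(2): 8 → I
X(23)−N(13): 10 → K
F(5)−U(20): -15≡11 → L
R(17)−C(2): 15 → P
V(21)−N(13): 8 → I
Z(25)−U(20): 5 → F
Y(24)−C(2): 22 → W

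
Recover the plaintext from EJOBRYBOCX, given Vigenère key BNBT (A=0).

Repeat the key across the ciphertext: BNBTBNBTBN
E(4)−B(1): 3 → D
J(9)−N(13): -4≡22 → W
O(14)−B(1): 13 → N
B(1)−T(19): -18≡8 → I
R(17)−B(1): 16 → Q
Y(24)−N(13): 11 → L
B(1)−B(1): 0 → A
O(14)−T(19): -5≡21 → V
C(2)−B(1): 1 → B
X(23)−N(13): 10 → K

DWNIQLAVBK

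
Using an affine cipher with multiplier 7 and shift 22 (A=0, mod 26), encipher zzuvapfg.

ppgnwxfm

z(25): 7·25+22=197≡15 → p
z(25): 7·25+22=197≡15 → p
u(20): 7·20+22=162≡6 → g
v(21): 7·21+22=169≡13 → n
a(0): 7·0+22=22 → w
p(15): 7·15+22=127≡23 → x
f(5): 7·5+22=57≡5 → f
g(6): 7·6+22=64≡12 → m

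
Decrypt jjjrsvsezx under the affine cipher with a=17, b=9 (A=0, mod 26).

The inverse of 17 mod 26 is 23, since 17·23=391≡1. Apply D(y)=23·(y−9) mod 26:
j(9): 23·(9−9)=0 → a
j(9): 23·(9−9)=0 → a
j(9): 23·(9−9)=0 → a
r(17): 23·(17−9)=184≡2 → c
s(18): 23·(18−9)=207≡25 → z
v(21): 23·(21−9)=276≡16 → q
s(18): 23·(18−9)=207≡25 → z
e(4): 23·(4−9)=-115≡15 → p
z(25): 23·(25−9)=368≡4 → e
x(23): 23·(23−9)=322≡10 → k

aaaczqzpek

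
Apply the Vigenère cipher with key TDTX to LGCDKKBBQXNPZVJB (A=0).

Repeat the key across the message: TDTXTDTXTDTXTDTX
L(11)+T(19): 30≡4 → E
G(6)+D(3): 9 → J
C(2)+T(19): 21 → V
D(3)+X(23): 26≡0 → A
K(10)+T(19): 29≡3 → D
K(10)+D(3): 13 → N
B(1)+T(19): 20 → U
B(1)+X(23): 24 → Y
Q(16)+T(19): 35≡9 → J
X(23)+D(3): 26≡0 → A
N(13)+T(19): 32≡6 → G
P(15)+X(23): 38≡12 → M
Z(25)+T(19): 44≡18 → S
V(21)+D(3): 24 → Y
J(9)+T(19): 28≡2 → C
B(1)+X(23): 24 → Y

EJVADNUYJAGMSYCY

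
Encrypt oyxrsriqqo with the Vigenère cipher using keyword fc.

Repeat the key across the message: fcfcfcfcfc
o(14)+f(5): 19 → t
y(24)+c(2): 26≡0 → a
x(23)+f(5): 28≡2 → c
r(17)+c(2): 19 → t
s(18)+f(5): 23 → x
r(17)+c(2): 19 → t
i(8)+f(5): 13 → n
q(16)+c(2): 18 → s
q(16)+f(5): 21 → v
o(14)+c(2): 16 → q

tactxtnsvq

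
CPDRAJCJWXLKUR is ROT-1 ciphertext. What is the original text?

C(2): 2−1=1 → B
P(15): 15−1=14 → O
D(3): 3−1=2 → C
R(17): 17−1=16 → Q
A(0): 0−1=-1≡25 → Z
J(9): 9−1=8 → I
C(2): 2−1=1 → B
J(9): 9−1=8 → I
W(22): 22−1=21 → V
X(23): 23−1=22 → W
L(11): 11−1=10 → K
K(10): 10−1=9 → J
U(20): 20−1=19 → T
R(17): 17−1=16 → Q

BOCQZIBIVWKJTQ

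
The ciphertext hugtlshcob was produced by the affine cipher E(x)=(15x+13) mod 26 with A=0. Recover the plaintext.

The inverse of 15 mod 26 is 7, since 15·7=105≡1. Apply D(y)=7·(y−13) mod 26:
h(7): 7·(7−13)=-42≡10 → k
u(20): 7·(20−13)=49≡23 → x
g(6): 7·(6−13)=-49≡3 → d
t(19): 7·(19−13)=42≡16 → q
l(11): 7·(11−13)=-14≡12 → m
s(18): 7·(18−13)=35≡9 → j
h(7): 7·(7−13)=-42≡10 → k
c(2): 7·(2−13)=-77≡1 → b
o(14): 7·(14−13)=7 → h
b(1): 7·(1−13)=-84≡20 → u

kxdqmjkbhu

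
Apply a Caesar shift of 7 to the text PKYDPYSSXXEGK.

WRFKWFZZEELNR

P(15): 15+7=22 → W
K(10): 10+7=17 → R
Y(24): 24+7=31≡5 → F
D(3): 3+7=10 → K
P(15): 15+7=22 → W
Y(24): 24+7=31≡5 → F
S(18): 18+7=25 → Z
S(18): 18+7=25 → Z
X(23): 23+7=30≡4 → E
X(23): 23+7=30≡4 → E
E(4): 4+7=11 → L
G(6): 6+7=13 → N
K(10): 10+7=17 → R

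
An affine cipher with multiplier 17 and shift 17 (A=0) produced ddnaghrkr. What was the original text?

The inverse of 17 mod 26 is 23, since 17·23=391≡1. Apply D(y)=23·(y−17) mod 26:
d(3): 23·(3−17)=-322≡16 → q
d(3): 23·(3−17)=-322≡16 → q
n(13): 23·(13−17)=-92≡12 → m
a(0): 23·(0−17)=-391≡25 → z
g(6): 23·(6−17)=-253≡7 → h
h(7): 23·(7−17)=-230≡4 → e
r(17): 23·(17−17)=0 → a
k(10): 23·(10−17)=-161≡21 → v
r(17): 23·(17−17)=0 → a

qqmzheava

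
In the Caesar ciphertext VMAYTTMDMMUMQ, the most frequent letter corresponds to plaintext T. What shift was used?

The most frequent ciphertext letter is M (appears 5 times).
M is position 12; T is position 19.
Shift = -7≡19.

19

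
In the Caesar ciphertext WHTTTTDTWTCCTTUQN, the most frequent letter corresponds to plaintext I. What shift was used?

11

The most frequent ciphertext letter is T (appears 8 times).
T is position 19; I is position 8.
Shift = 11.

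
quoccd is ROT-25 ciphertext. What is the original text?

rvpdde

q(16): 16−25=-9≡17 → r
u(20): 20−25=-5≡21 → v
o(14): 14−25=-11≡15 → p
c(2): 2−25=-23≡3 → d
c(2): 2−25=-23≡3 → d
d(3): 3−25=-22≡4 → e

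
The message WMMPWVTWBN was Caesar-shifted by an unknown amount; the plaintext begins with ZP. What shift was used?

From the crib: W(22)−Z(25)=-3≡23, so the shift is 23.

23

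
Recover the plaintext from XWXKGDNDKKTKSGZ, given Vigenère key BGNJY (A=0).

WQKBICHQBMSEFXB

Repeat the key across the ciphertext: BGNJYBGNJYBGNJY
X(23)−B(1): 22 → W
W(22)−G(6): 16 → Q
X(23)−N(13): 10 → K
K(10)−J(9): 1 → B
G(6)−Y(24): -18≡8 → I
D(3)−B(1): 2 → C
N(13)−G(6): 7 → H
D(3)−N(13): -10≡16 → Q
K(10)−J(9): 1 → B
K(10)−Y(24): -14≡12 → M
T(19)−B(1): 18 → S
K(10)−G(6): 4 → E
S(18)−N(13): 5 → F
G(6)−J(9): -3≡23 → X
Z(25)−Y(24): 1 → B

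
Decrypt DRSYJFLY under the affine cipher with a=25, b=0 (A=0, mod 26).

XJICRVPC

The inverse of 25 mod 26 is 25, since 25·25=625≡1. Apply D(y)=25·(y−0) mod 26:
D(3): 25·(3−0)=75≡23 → X
R(17): 25·(17−0)=425≡9 → J
S(18): 25·(18−0)=450≡8 → I
Y(24): 25·(24−0)=600≡2 → C
J(9): 25·(9−0)=225≡17 → R
F(5): 25·(5−0)=125≡21 → V
L(11): 25·(11−0)=275≡15 → P
Y(24): 25·(24−0)=600≡2 → C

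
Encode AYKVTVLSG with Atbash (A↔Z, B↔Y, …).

A(0) → Z(25)
Y(24) → B(1)
K(10) → P(15)
V(21) → E(4)
T(19) → G(6)
V(21) → E(4)
L(11) → O(14)
S(18) → H(7)
G(6) → T(19)

ZBPEGEOHT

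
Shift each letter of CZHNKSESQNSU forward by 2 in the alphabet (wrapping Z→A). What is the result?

EBJPMUGUSPUW

C(2): 2+2=4 → E
Z(25): 25+2=27≡1 → B
H(7): 7+2=9 → J
N(13): 13+2=15 → P
K(10): 10+2=12 → M
S(18): 18+2=20 → U
E(4): 4+2=6 → G
S(18): 18+2=20 → U
Q(16): 16+2=18 → S
N(13): 13+2=15 → P
S(18): 18+2=20 → U
U(20): 20+2=22 → W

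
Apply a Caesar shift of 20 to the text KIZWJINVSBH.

ECTQDCHPMVB

K(10): 10+20=30≡4 → E
I(8): 8+20=28≡2 → C
Z(25): 25+20=45≡19 → T
W(22): 22+20=42≡16 → Q
J(9): 9+20=29≡3 → D
I(8): 8+20=28≡2 → C
N(13): 13+20=33≡7 → H
V(21): 21+20=41≡15 → P
S(18): 18+20=38≡12 → M
B(1): 1+20=21 → V
H(7): 7+20=27≡1 → B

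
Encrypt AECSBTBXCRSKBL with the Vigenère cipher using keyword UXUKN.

UBWCONYRMEMHVV

Repeat the key across the message: UXUKNUXUKNUXUK
A(0)+U(20): 20 → U
E(4)+X(23): 27≡1 → B
C(2)+U(20): 22 → W
S(18)+K(10): 28≡2 → C
B(1)+N(13): 14 → O
T(19)+U(20): 39≡13 → N
B(1)+X(23): 24 → Y
X(23)+U(20): 43≡17 → R
C(2)+K(10): 12 → M
R(17)+N(13): 30≡4 → E
S(18)+U(20): 38≡12 → M
K(10)+X(23): 33≡7 → H
B(1)+U(20): 21 → V
L(11)+K(10): 21 → V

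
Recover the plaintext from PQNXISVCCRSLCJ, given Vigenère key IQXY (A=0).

Repeat the key across the ciphertext: IQXYIQXYIQXYIQ
P(15)−I(8): 7 → H
Q(16)−Q(16): 0 → A
N(13)−X(23): -10≡16 → Q
X(23)−Y(24): -1≡25 → Z
I(8)−I(8): 0 → A
S(18)−Q(16): 2 → C
V(21)−X(23): -2≡24 → Y
C(2)−Y(24): -22≡4 → E
C(2)−I(8): -6≡20 → U
R(17)−Q(16): 1 → B
S(18)−X(23): -5≡21 → V
L(11)−Y(24): -13≡13 → N
C(2)−I(8): -6≡20 → U
J(9)−Q(16): -7≡19 → T

HAQZACYEUBVNUT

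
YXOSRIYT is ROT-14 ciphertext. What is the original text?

KJAEDUKF

Y(24): 24−14=10 → K
X(23): 23−14=9 → J
O(14): 14−14=0 → A
S(18): 18−14=4 → E
R(17): 17−14=3 → D
I(8): 8−14=-6≡20 → U
Y(24): 24−14=10 → K
T(19): 19−14=5 → F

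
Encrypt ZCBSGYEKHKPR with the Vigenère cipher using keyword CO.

Repeat the key across the message: COCOCOCOCOCO
Z(25)+C(2): 27≡1 → B
C(2)+O(14): 16 → Q
B(1)+C(2): 3 → D
S(18)+O(14): 32≡6 → G
G(6)+C(2): 8 → I
Y(24)+O(14): 38≡12 → M
E(4)+C(2): 6 → G
K(10)+O(14): 24 → Y
H(7)+C(2): 9 → J
K(10)+O(14): 24 → Y
P(15)+C(2): 17 → R
R(17)+O(14): 31≡5 → F

BQDGIMGYJYRF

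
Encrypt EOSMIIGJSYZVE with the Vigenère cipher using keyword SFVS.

WTNEANBBKDUNW

Repeat the key across the message: SFVSSFVSSFVSS
E(4)+S(18): 22 → W
O(14)+F(5): 19 → T
S(18)+V(21): 39≡13 → N
M(12)+S(18): 30≡4 → E
I(8)+S(18): 26≡0 → A
I(8)+F(5): 13 → N
G(6)+V(21): 27≡1 → B
J(9)+S(18): 27≡1 → B
S(18)+S(18): 36≡10 → K
Y(24)+F(5): 29≡3 → D
Z(25)+V(21): 46≡20 → U
V(21)+S(18): 39≡13 → N
E(4)+S(18): 22 → W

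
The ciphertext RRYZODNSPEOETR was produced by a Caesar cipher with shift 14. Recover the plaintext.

DDKLAPZEBQAQFD

R(17): 17−14=3 → D
R(17): 17−14=3 → D
Y(24): 24−14=10 → K
Z(25): 25−14=11 → L
O(14): 14−14=0 → A
D(3): 3−14=-11≡15 → P
N(13): 13−14=-1≡25 → Z
S(18): 18−14=4 → E
P(15): 15−14=1 → B
E(4): 4−14=-10≡16 → Q
O(14): 14−14=0 → A
E(4): 4−14=-10≡16 → Q
T(19): 19−14=5 → F
R(17): 17−14=3 → D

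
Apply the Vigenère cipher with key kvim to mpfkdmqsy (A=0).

wknwnhyei

Repeat the key across the message: kvimkvimk
m(12)+k(10): 22 → w
p(15)+v(21): 36≡10 → k
f(5)+i(8): 13 → n
k(10)+m(12): 22 → w
d(3)+k(10): 13 → n
m(12)+v(21): 33≡7 → h
q(16)+i(8): 24 → y
s(18)+m(12): 30≡4 → e
y(24)+k(10): 34≡8 → i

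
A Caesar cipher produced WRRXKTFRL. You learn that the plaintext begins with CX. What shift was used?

From the crib: W(22)−C(2)=20, so the shift is 20.

20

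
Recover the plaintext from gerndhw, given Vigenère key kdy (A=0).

Repeat the key across the ciphertext: kdykdyk
g(6)−k(10): -4≡22 → w
e(4)−d(3): 1 → b
r(17)−y(24): -7≡19 → t
n(13)−k(10): 3 → d
d(3)−d(3): 0 → a
h(7)−y(24): -17≡9 → j
w(22)−k(10): 12 → m

wbtdajm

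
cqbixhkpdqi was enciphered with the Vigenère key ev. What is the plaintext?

Repeat the key across the ciphertext: eveveveveve
c(2)−e(4): -2≡24 → y
q(16)−v(21): -5≡21 → v
b(1)−e(4): -3≡23 → x
i(8)−v(21): -13≡13 → n
x(23)−e(4): 19 → t
h(7)−v(21): -14≡12 → m
k(10)−e(4): 6 → g
p(15)−v(21): -6≡20 → u
d(3)−e(4): -1≡25 → z
q(16)−v(21): -5≡21 → v
i(8)−e(4): 4 → e

yvxntmguzve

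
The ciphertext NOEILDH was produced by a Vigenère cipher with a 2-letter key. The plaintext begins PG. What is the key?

Subtract each crib letter from the matching ciphertext letter (mod 26):
N(13)−P(15)=-2≡24 → Y
O(14)−G(6)=8 → I

YI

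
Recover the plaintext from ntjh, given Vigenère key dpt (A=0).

keqe

Repeat the key across the ciphertext: dptd
n(13)−d(3): 10 → k
t(19)−p(15): 4 → e
j(9)−t(19): -10≡16 → q
h(7)−d(3): 4 → e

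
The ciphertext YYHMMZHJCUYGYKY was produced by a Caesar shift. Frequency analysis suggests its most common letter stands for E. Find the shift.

20

The most frequent ciphertext letter is Y (appears 5 times).
Y is position 24; E is position 4.
Shift = 20.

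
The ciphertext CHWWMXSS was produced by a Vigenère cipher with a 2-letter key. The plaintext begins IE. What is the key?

UD

Subtract each crib letter from the matching ciphertext letter (mod 26):
C(2)−I(8)=-6≡20 → U
H(7)−E(4)=3 → D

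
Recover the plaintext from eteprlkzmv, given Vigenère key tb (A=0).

lsloykrytu

Repeat the key across the ciphertext: tbtbtbtbtb
e(4)−t(19): -15≡11 → l
t(19)−b(1): 18 → s
e(4)−t(19): -15≡11 → l
p(15)−b(1): 14 → o
r(17)−t(19): -2≡24 → y
l(11)−b(1): 10 → k
k(10)−t(19): -9≡17 → r
z(25)−b(1): 24 → y
m(12)−t(19): -7≡19 → t
v(21)−b(1): 20 → u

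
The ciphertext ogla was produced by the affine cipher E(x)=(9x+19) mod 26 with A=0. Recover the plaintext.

The inverse of 9 mod 26 is 3, since 9·3=27≡1. Apply D(y)=3·(y−19) mod 26:
o(14): 3·(14−19)=-15≡11 → l
g(6): 3·(6−19)=-39≡13 → n
l(11): 3·(11−19)=-24≡2 → c
a(0): 3·(0−19)=-57≡21 → v

lncv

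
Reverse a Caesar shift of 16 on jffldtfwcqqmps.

tppvndpgmaawzc

j(9): 9−16=-7≡19 → t
f(5): 5−16=-11≡15 → p
f(5): 5−16=-11≡15 → p
l(11): 11−16=-5≡21 → v
d(3): 3−16=-13≡13 → n
t(19): 19−16=3 → d
f(5): 5−16=-11≡15 → p
w(22): 22−16=6 → g
c(2): 2−16=-14≡12 → m
q(16): 16−16=0 → a
q(16): 16−16=0 → a
m(12): 12−16=-4≡22 → w
p(15): 15−16=-1≡25 → z
s(18): 18−16=2 → c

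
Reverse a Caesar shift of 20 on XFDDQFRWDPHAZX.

X(23): 23−20=3 → D
F(5): 5−20=-15≡11 → L
D(3): 3−20=-17≡9 → J
D(3): 3−20=-17≡9 → J
Q(16): 16−20=-4≡22 → W
F(5): 5−20=-15≡11 → L
R(17): 17−20=-3≡23 → X
W(22): 22−20=2 → C
D(3): 3−20=-17≡9 → J
P(15): 15−20=-5≡21 → V
H(7): 7−20=-13≡13 → N
A(0): 0−20=-20≡6 → G
Z(25): 25−20=5 → F
X(23): 23−20=3 → D

DLJJWLXCJVNGFD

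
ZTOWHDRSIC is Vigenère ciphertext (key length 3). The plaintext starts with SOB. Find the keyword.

Subtract each crib letter from the matching ciphertext letter (mod 26):
Z(25)−S(18)=7 → H
T(19)−O(14)=5 → F
O(14)−B(1)=13 → N

HFN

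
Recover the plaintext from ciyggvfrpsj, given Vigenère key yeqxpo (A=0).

eeijrhhnzvu

Repeat the key across the ciphertext: yeqxpoyeqxp
c(2)−y(24): -22≡4 → e
i(8)−e(4): 4 → e
y(24)−q(16): 8 → i
g(6)−x(23): -17≡9 → j
g(6)−p(15): -9≡17 → r
v(21)−o(14): 7 → h
f(5)−y(24): -19≡7 → h
r(17)−e(4): 13 → n
p(15)−q(16): -1≡25 → z
s(18)−x(23): -5≡21 → v
j(9)−p(15): -6≡20 → u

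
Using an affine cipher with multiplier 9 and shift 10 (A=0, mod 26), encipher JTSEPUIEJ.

J(9): 9·9+10=91≡13 → N
T(19): 9·19+10=181≡25 → Z
S(18): 9·18+10=172≡16 → Q
E(4): 9·4+10=46≡20 → U
P(15): 9·15+10=145≡15 → P
U(20): 9·20+10=190≡8 → I
I(8): 9·8+10=82≡4 → E
E(4): 9·4+10=46≡20 → U
J(9): 9·9+10=91≡13 → N

NZQUPIEUN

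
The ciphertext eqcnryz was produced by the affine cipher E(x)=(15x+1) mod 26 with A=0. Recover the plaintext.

vbhgifm

The inverse of 15 mod 26 is 7, since 15·7=105≡1. Apply D(y)=7·(y−1) mod 26:
e(4): 7·(4−1)=21 → v
q(16): 7·(16−1)=105≡1 → b
c(2): 7·(2−1)=7 → h
n(13): 7·(13−1)=84≡6 → g
r(17): 7·(17−1)=112≡8 → i
y(24): 7·(24−1)=161≡5 → f
z(25): 7·(25−1)=168≡12 → m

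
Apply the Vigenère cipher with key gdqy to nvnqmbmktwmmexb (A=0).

tydosecizzckkar

Repeat the key across the message: gdqygdqygdqygdq
n(13)+g(6): 19 → t
v(21)+d(3): 24 → y
n(13)+q(16): 29≡3 → d
q(16)+y(24): 40≡14 → o
m(12)+g(6): 18 → s
b(1)+d(3): 4 → e
m(12)+q(16): 28≡2 → c
k(10)+y(24): 34≡8 → i
t(19)+g(6): 25 → z
w(22)+d(3): 25 → z
m(12)+q(16): 28≡2 → c
m(12)+y(24): 36≡10 → k
e(4)+g(6): 10 → k
x(23)+d(3): 26≡0 → a
b(1)+q(16): 17 → r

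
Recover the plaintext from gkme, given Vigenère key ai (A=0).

Repeat the key across the ciphertext: aiai
g(6)−a(0): 6 → g
k(10)−i(8): 2 → c
m(12)−a(0): 12 → m
e(4)−i(8): -4≡22 → w

gcmw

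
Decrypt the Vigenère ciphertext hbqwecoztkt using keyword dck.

ezgtcslxjhr

Repeat the key across the ciphertext: dckdckdckdc
h(7)−d(3): 4 → e
b(1)−c(2): -1≡25 → z
q(16)−k(10): 6 → g
w(22)−d(3): 19 → t
e(4)−c(2): 2 → c
c(2)−k(10): -8≡18 → s
o(14)−d(3): 11 → l
z(25)−c(2): 23 → x
t(19)−k(10): 9 → j
k(10)−d(3): 7 → h
t(19)−c(2): 17 → r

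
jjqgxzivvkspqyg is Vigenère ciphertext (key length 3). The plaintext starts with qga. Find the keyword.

Subtract each crib letter from the matching ciphertext letter (mod 26):
j(9)−q(16)=-7≡19 → t
j(9)−g(6)=3 → d
q(16)−a(0)=16 → q

tdq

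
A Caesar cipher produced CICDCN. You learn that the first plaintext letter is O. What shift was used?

From the crib: C(2)−O(14)=-12≡14, so the shift is 14.

14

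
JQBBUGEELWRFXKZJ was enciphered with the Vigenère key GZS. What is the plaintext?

DRJVVOYFTQSNRLHD

Repeat the key across the ciphertext: GZSGZSGZSGZSGZSG
J(9)−G(6): 3 → D
Q(16)−Z(25): -9≡17 → R
B(1)−S(18): -17≡9 → J
B(1)−G(6): -5≡21 → V
U(20)−Z(25): -5≡21 → V
G(6)−S(18): -12≡14 → O
E(4)−G(6): -2≡24 → Y
E(4)−Z(25): -21≡5 → F
L(11)−S(18): -7≡19 → T
W(22)−G(6): 16 → Q
R(17)−Z(25): -8≡18 → S
F(5)−S(18): -13≡13 → N
X(23)−G(6): 17 → R
K(10)−Z(25): -15≡11 → L
Z(25)−S(18): 7 → H
J(9)−G(6): 3 → D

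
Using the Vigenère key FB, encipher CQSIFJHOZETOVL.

HRXJKKMPEFYPAM

Repeat the key across the message: FBFBFBFBFBFBFB
C(2)+F(5): 7 → H
Q(16)+B(1): 17 → R
S(18)+F(5): 23 → X
I(8)+B(1): 9 → J
F(5)+F(5): 10 → K
J(9)+B(1): 10 → K
H(7)+F(5): 12 → M
O(14)+B(1): 15 → P
Z(25)+F(5): 30≡4 → E
E(4)+B(1): 5 → F
T(19)+F(5): 24 → Y
O(14)+B(1): 15 → P
V(21)+F(5): 26≡0 → A
L(11)+B(1): 12 → M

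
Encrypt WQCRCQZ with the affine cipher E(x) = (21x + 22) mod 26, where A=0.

QUMPMUB

W(22): 21·22+22=484≡16 → Q
Q(16): 21·16+22=358≡20 → U
C(2): 21·2+22=64≡12 → M
R(17): 21·17+22=379≡15 → P
C(2): 21·2+22=64≡12 → M
Q(16): 21·16+22=358≡20 → U
Z(25): 21·25+22=547≡1 → B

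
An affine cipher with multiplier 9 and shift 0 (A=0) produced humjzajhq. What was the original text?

The inverse of 9 mod 26 is 3, since 9·3=27≡1. Apply D(y)=3·(y−0) mod 26:
h(7): 3·(7−0)=21 → v
u(20): 3·(20−0)=60≡8 → i
m(12): 3·(12−0)=36≡10 → k
j(9): 3·(9−0)=27≡1 → b
z(25): 3·(25−0)=75≡23 → x
a(0): 3·(0−0)=0 → a
j(9): 3·(9−0)=27≡1 → b
h(7): 3·(7−0)=21 → v
q(16): 3·(16−0)=48≡22 → w

vikbxabvw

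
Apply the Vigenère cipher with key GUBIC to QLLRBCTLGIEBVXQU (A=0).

Repeat the key across the message: GUBICGUBICGUBICG
Q(16)+G(6): 22 → W
L(11)+U(20): 31≡5 → F
L(11)+B(1): 12 → M
R(17)+I(8): 25 → Z
B(1)+C(2): 3 → D
C(2)+G(6): 8 → I
T(19)+U(20): 39≡13 → N
L(11)+B(1): 12 → M
G(6)+I(8): 14 → O
I(8)+C(2): 10 → K
E(4)+G(6): 10 → K
B(1)+U(20): 21 → V
V(21)+B(1): 22 → W
X(23)+I(8): 31≡5 → F
Q(16)+C(2): 18 → S
U(20)+G(6): 26≡0 → A

WFMZDINMOKKVWFSA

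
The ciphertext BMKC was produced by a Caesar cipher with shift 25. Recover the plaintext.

B(1): 1−25=-24≡2 → C
M(12): 12−25=-13≡13 → N
K(10): 10−25=-15≡11 → L
C(2): 2−25=-23≡3 → D

CNLD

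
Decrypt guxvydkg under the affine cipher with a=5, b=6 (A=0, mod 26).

The inverse of 5 mod 26 is 21, since 5·21=105≡1. Apply D(y)=21·(y−6) mod 26:
g(6): 21·(6−6)=0 → a
u(20): 21·(20−6)=294≡8 → i
x(23): 21·(23−6)=357≡19 → t
v(21): 21·(21−6)=315≡3 → d
y(24): 21·(24−6)=378≡14 → o
d(3): 21·(3−6)=-63≡15 → p
k(10): 21·(10−6)=84≡6 → g
g(6): 21·(6−6)=0 → a

aitdopga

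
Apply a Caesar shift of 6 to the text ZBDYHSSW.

FHJENYYC

Z(25): 25+6=31≡5 → F
B(1): 1+6=7 → H
D(3): 3+6=9 → J
Y(24): 24+6=30≡4 → E
H(7): 7+6=13 → N
S(18): 18+6=24 → Y
S(18): 18+6=24 → Y
W(22): 22+6=28≡2 → C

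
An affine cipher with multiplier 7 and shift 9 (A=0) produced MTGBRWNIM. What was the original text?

The inverse of 7 mod 26 is 15, since 7·15=105≡1. Apply D(y)=15·(y−9) mod 26:
M(12): 15·(12−9)=45≡19 → T
T(19): 15·(19−9)=150≡20 → U
G(6): 15·(6−9)=-45≡7 → H
B(1): 15·(1−9)=-120≡10 → K
R(17): 15·(17−9)=120≡16 → Q
W(22): 15·(22−9)=195≡13 → N
N(13): 15·(13−9)=60≡8 → I
I(8): 15·(8−9)=-15≡11 → L
M(12): 15·(12−9)=45≡19 → T

TUHKQNILT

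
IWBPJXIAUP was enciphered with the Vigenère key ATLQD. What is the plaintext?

IDQZGXPPEM

Repeat the key across the ciphertext: ATLQDATLQD
I(8)−A(0): 8 → I
W(22)−T(19): 3 → D
B(1)−L(11): -10≡16 → Q
P(15)−Q(16): -1≡25 → Z
J(9)−D(3): 6 → G
X(23)−A(0): 23 → X
I(8)−T(19): -11≡15 → P
A(0)−L(11): -11≡15 → P
U(20)−Q(16): 4 → E
P(15)−D(3): 12 → M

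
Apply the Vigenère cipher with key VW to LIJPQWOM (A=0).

Repeat the key across the message: VWVWVWVW
L(11)+V(21): 32≡6 → G
I(8)+W(22): 30≡4 → E
J(9)+V(21): 30≡4 → E
P(15)+W(22): 37≡11 → L
Q(16)+V(21): 37≡11 → L
W(22)+W(22): 44≡18 → S
O(14)+V(21): 35≡9 → J
M(12)+W(22): 34≡8 → I

GEELLSJI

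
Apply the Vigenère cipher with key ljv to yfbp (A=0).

Repeat the key across the message: ljvl
y(24)+l(11): 35≡9 → j
f(5)+j(9): 14 → o
b(1)+v(21): 22 → w
p(15)+l(11): 26≡0 → a

jowa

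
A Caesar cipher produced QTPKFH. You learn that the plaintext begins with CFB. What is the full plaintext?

CFBWRT

From the crib: Q(16)−C(2)=14, so the shift is 14.
Subtract 14 from each ciphertext letter:
Q(16): 16−14=2 → C
T(19): 19−14=5 → F
P(15): 15−14=1 → B
K(10): 10−14=-4≡22 → W
F(5): 5−14=-9≡17 → R
H(7): 7−14=-7≡19 → T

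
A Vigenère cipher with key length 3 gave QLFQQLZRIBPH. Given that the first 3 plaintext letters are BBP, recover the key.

PKQ

Subtract each crib letter from the matching ciphertext letter (mod 26):
Q(16)−B(1)=15 → P
L(11)−B(1)=10 → K
F(5)−P(15)=-10≡16 → Q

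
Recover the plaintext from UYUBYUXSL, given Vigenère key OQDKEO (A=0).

Repeat the key across the ciphertext: OQDKEOOQD
U(20)−O(14): 6 → G
Y(24)−Q(16): 8 → I
U(20)−D(3): 17 → R
B(1)−K(10): -9≡17 → R
Y(24)−E(4): 20 → U
U(20)−O(14): 6 → G
X(23)−O(14): 9 → J
S(18)−Q(16): 2 → C
L(11)−D(3): 8 → I

GIRRUGJCI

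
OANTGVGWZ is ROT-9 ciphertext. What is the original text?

O(14): 14−9=5 → F
A(0): 0−9=-9≡17 → R
N(13): 13−9=4 → E
T(19): 19−9=10 → K
G(6): 6−9=-3≡23 → X
V(21): 21−9=12 → M
G(6): 6−9=-3≡23 → X
W(22): 22−9=13 → N
Z(25): 25−9=16 → Q

FREKXMXNQ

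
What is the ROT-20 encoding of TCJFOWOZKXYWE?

T(19): 19+20=39≡13 → N
C(2): 2+20=22 → W
J(9): 9+20=29≡3 → D
F(5): 5+20=25 → Z
O(14): 14+20=34≡8 → I
W(22): 22+20=42≡16 → Q
O(14): 14+20=34≡8 → I
Z(25): 25+20=45≡19 → T
K(10): 10+20=30≡4 → E
X(23): 23+20=43≡17 → R
Y(24): 24+20=44≡18 → S
W(22): 22+20=42≡16 → Q
E(4): 4+20=24 → Y

NWDZIQITERSQY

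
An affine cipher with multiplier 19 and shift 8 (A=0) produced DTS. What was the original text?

The inverse of 19 mod 26 is 11, since 19·11=209≡1. Apply D(y)=11·(y−8) mod 26:
D(3): 11·(3−8)=-55≡23 → X
T(19): 11·(19−8)=121≡17 → R
S(18): 11·(18−8)=110≡6 → G

XRG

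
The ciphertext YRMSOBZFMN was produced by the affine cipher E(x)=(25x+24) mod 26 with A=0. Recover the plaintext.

AHMGKXZTML

The inverse of 25 mod 26 is 25, since 25·25=625≡1. Apply D(y)=25·(y−24) mod 26:
Y(24): 25·(24−24)=0 → A
R(17): 25·(17−24)=-175≡7 → H
M(12): 25·(12−24)=-300≡12 → M
S(18): 25·(18−24)=-150≡6 → G
O(14): 25·(14−24)=-250≡10 → K
B(1): 25·(1−24)=-575≡23 → X
Z(25): 25·(25−24)=25 → Z
F(5): 25·(5−24)=-475≡19 → T
M(12): 25·(12−24)=-300≡12 → M
N(13): 25·(13−24)=-275≡11 → L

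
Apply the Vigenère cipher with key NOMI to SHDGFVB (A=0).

Repeat the key across the message: NOMINOM
S(18)+N(13): 31≡5 → F
H(7)+O(14): 21 → V
D(3)+M(12): 15 → P
G(6)+I(8): 14 → O
F(5)+N(13): 18 → S
V(21)+O(14): 35≡9 → J
B(1)+M(12): 13 → N

FVPOSJN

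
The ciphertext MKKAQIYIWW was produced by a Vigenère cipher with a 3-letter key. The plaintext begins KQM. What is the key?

CUY

Subtract each crib letter from the matching ciphertext letter (mod 26):
M(12)−K(10)=2 → C
K(10)−Q(16)=-6≡20 → U
K(10)−M(12)=-2≡24 → Y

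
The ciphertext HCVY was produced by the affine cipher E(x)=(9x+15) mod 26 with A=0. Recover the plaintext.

The inverse of 9 mod 26 is 3, since 9·3=27≡1. Apply D(y)=3·(y−15) mod 26:
H(7): 3·(7−15)=-24≡2 → C
C(2): 3·(2−15)=-39≡13 → N
V(21): 3·(21−15)=18 → S
Y(24): 3·(24−15)=27≡1 → B

CNSB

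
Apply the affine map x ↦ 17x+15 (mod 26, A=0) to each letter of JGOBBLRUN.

J(9): 17·9+15=168≡12 → M
G(6): 17·6+15=117≡13 → N
O(14): 17·14+15=253≡19 → T
B(1): 17·1+15=32≡6 → G
B(1): 17·1+15=32≡6 → G
L(11): 17·11+15=202≡20 → U
R(17): 17·17+15=304≡18 → S
U(20): 17·20+15=355≡17 → R
N(13): 17·13+15=236≡2 → C

MNTGGUSRC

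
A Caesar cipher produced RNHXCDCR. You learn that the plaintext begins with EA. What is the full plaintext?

From the crib: R(17)−E(4)=13, so the shift is 13.
Subtract 13 from each ciphertext letter:
R(17): 17−13=4 → E
N(13): 13−13=0 → A
H(7): 7−13=-6≡20 → U
X(23): 23−13=10 → K
C(2): 2−13=-11≡15 → P
D(3): 3−13=-10≡16 → Q
C(2): 2−13=-11≡15 → P
R(17): 17−13=4 → E

EAUKPQPE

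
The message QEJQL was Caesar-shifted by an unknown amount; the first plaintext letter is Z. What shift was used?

From the crib: Q(16)−Z(25)=-9≡17, so the shift is 17.

17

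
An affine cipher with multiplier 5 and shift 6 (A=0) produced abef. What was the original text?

ezkf

The inverse of 5 mod 26 is 21, since 5·21=105≡1. Apply D(y)=21·(y−6) mod 26:
a(0): 21·(0−6)=-126≡4 → e
b(1): 21·(1−6)=-105≡25 → z
e(4): 21·(4−6)=-42≡10 → k
f(5): 21·(5−6)=-21≡5 → f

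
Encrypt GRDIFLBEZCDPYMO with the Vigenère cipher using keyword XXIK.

Repeat the key across the message: XXIKXXIKXXIKXXI
G(6)+X(23): 29≡3 → D
R(17)+X(23): 40≡14 → O
D(3)+I(8): 11 → L
I(8)+K(10): 18 → S
F(5)+X(23): 28≡2 → C
L(11)+X(23): 34≡8 → I
B(1)+I(8): 9 → J
E(4)+K(10): 14 → O
Z(25)+X(23): 48≡22 → W
C(2)+X(23): 25 → Z
D(3)+I(8): 11 → L
P(15)+K(10): 25 → Z
Y(24)+X(23): 47≡21 → V
M(12)+X(23): 35≡9 → J
O(14)+I(8): 22 → W

DOLSCIJOWZLZVJW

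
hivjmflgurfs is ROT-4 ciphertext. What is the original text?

derfibhcqnbo

h(7): 7−4=3 → d
i(8): 8−4=4 → e
v(21): 21−4=17 → r
j(9): 9−4=5 → f
m(12): 12−4=8 → i
f(5): 5−4=1 → b
l(11): 11−4=7 → h
g(6): 6−4=2 → c
u(20): 20−4=16 → q
r(17): 17−4=13 → n
f(5): 5−4=1 → b
s(18): 18−4=14 → o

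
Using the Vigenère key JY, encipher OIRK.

XGAI

Repeat the key across the message: JYJY
O(14)+J(9): 23 → X
I(8)+Y(24): 32≡6 → G
R(17)+J(9): 26≡0 → A
K(10)+Y(24): 34≡8 → I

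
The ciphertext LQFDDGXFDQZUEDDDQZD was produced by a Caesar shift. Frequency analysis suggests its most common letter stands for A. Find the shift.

3

The most frequent ciphertext letter is D (appears 7 times).
D is position 3; A is position 0.
Shift = 3.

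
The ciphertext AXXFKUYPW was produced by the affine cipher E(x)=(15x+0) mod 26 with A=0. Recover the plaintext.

AFFJSKMBY

The inverse of 15 mod 26 is 7, since 15·7=105≡1. Apply D(y)=7·(y−0) mod 26:
A(0): 7·(0−0)=0 → A
X(23): 7·(23−0)=161≡5 → F
X(23): 7·(23−0)=161≡5 → F
F(5): 7·(5−0)=35≡9 → J
K(10): 7·(10−0)=70≡18 → S
U(20): 7·(20−0)=140≡10 → K
Y(24): 7·(24−0)=168≡12 → M
P(15): 7·(15−0)=105≡1 → B
W(22): 7·(22−0)=154≡24 → Y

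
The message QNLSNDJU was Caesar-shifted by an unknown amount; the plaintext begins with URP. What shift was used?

22

From the crib: Q(16)−U(20)=-4≡22, so the shift is 22.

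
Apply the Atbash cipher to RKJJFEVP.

R(17) → I(8)
K(10) → P(15)
J(9) → Q(16)
J(9) → Q(16)
F(5) → U(20)
E(4) → V(21)
V(21) → E(4)
P(15) → K(10)

IPQQUVEK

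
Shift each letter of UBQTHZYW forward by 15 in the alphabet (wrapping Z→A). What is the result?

JQFIWONL

U(20): 20+15=35≡9 → J
B(1): 1+15=16 → Q
Q(16): 16+15=31≡5 → F
T(19): 19+15=34≡8 → I
H(7): 7+15=22 → W
Z(25): 25+15=40≡14 → O
Y(24): 24+15=39≡13 → N
W(22): 22+15=37≡11 → L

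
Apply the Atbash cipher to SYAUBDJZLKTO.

HBZFYWQAOPGL

S(18) → H(7)
Y(24) → B(1)
A(0) → Z(25)
U(20) → F(5)
B(1) → Y(24)
D(3) → W(22)
J(9) → Q(16)
Z(25) → A(0)
L(11) → O(14)
K(10) → P(15)
T(19) → G(6)
O(14) → L(11)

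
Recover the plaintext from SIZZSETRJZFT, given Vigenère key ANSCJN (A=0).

Repeat the key across the ciphertext: ANSCJNANSCJN
S(18)−A(0): 18 → S
I(8)−N(13): -5≡21 → V
Z(25)−S(18): 7 → H
Z(25)−C(2): 23 → X
S(18)−J(9): 9 → J
E(4)−N(13): -9≡17 → R
T(19)−A(0): 19 → T
R(17)−N(13): 4 → E
J(9)−S(18): -9≡17 → R
Z(25)−C(2): 23 → X
F(5)−J(9): -4≡22 → W
T(19)−N(13): 6 → G

SVHXJRTERXWG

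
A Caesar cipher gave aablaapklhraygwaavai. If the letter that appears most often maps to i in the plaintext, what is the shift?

The most frequent ciphertext letter is a (appears 8 times).
a is position 0; i is position 8.
Shift = -8≡18.

18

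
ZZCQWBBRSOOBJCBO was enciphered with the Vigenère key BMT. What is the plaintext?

YNJPKIAFZNCIIQIN

Repeat the key across the ciphertext: BMTBMTBMTBMTBMTB
Z(25)−B(1): 24 → Y
Z(25)−M(12): 13 → N
C(2)−T(19): -17≡9 → J
Q(16)−B(1): 15 → P
W(22)−M(12): 10 → K
B(1)−T(19): -18≡8 → I
B(1)−B(1): 0 → A
R(17)−M(12): 5 → F
S(18)−T(19): -1≡25 → Z
O(14)−B(1): 13 → N
O(14)−M(12): 2 → C
B(1)−T(19): -18≡8 → I
J(9)−B(1): 8 → I
C(2)−M(12): -10≡16 → Q
B(1)−T(19): -18≡8 → I
O(14)−B(1): 13 → N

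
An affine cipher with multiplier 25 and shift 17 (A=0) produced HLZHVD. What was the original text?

KGSKWO

The inverse of 25 mod 26 is 25, since 25·25=625≡1. Apply D(y)=25·(y−17) mod 26:
H(7): 25·(7−17)=-250≡10 → K
L(11): 25·(11−17)=-150≡6 → G
Z(25): 25·(25−17)=200≡18 → S
H(7): 25·(7−17)=-250≡10 → K
V(21): 25·(21−17)=100≡22 → W
D(3): 25·(3−17)=-350≡14 → O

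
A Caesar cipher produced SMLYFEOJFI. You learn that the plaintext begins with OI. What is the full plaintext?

From the crib: S(18)−O(14)=4, so the shift is 4.
Subtract 4 from each ciphertext letter:
S(18): 18−4=14 → O
M(12): 12−4=8 → I
L(11): 11−4=7 → H
Y(24): 24−4=20 → U
F(5): 5−4=1 → B
E(4): 4−4=0 → A
O(14): 14−4=10 → K
J(9): 9−4=5 → F
F(5): 5−4=1 → B
I(8): 8−4=4 → E

OIHUBAKFBE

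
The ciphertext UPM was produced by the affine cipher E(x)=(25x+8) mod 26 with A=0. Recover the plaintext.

OTW

The inverse of 25 mod 26 is 25, since 25·25=625≡1. Apply D(y)=25·(y−8) mod 26:
U(20): 25·(20−8)=300≡14 → O
P(15): 25·(15−8)=175≡19 → T
M(12): 25·(12−8)=100≡22 → W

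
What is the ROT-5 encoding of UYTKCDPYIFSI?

U(20): 20+5=25 → Z
Y(24): 24+5=29≡3 → D
T(19): 19+5=24 → Y
K(10): 10+5=15 → P
C(2): 2+5=7 → H
D(3): 3+5=8 → I
P(15): 15+5=20 → U
Y(24): 24+5=29≡3 → D
I(8): 8+5=13 → N
F(5): 5+5=10 → K
S(18): 18+5=23 → X
I(8): 8+5=13 → N

ZDYPHIUDNKXN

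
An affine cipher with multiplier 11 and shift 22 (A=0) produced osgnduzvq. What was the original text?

ecildofhq

The inverse of 11 mod 26 is 19, since 11·19=209≡1. Apply D(y)=19·(y−22) mod 26:
o(14): 19·(14−22)=-152≡4 → e
s(18): 19·(18−22)=-76≡2 → c
g(6): 19·(6−22)=-304≡8 → i
n(13): 19·(13−22)=-171≡11 → l
d(3): 19·(3−22)=-361≡3 → d
u(20): 19·(20−22)=-38≡14 → o
z(25): 19·(25−22)=57≡5 → f
v(21): 19·(21−22)=-19≡7 → h
q(16): 19·(16−22)=-114≡16 → q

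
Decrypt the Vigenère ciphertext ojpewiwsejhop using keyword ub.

Repeat the key across the ciphertext: ububububububu
o(14)−u(20): -6≡20 → u
j(9)−b(1): 8 → i
p(15)−u(20): -5≡21 → v
e(4)−b(1): 3 → d
w(22)−u(20): 2 → c
i(8)−b(1): 7 → h
w(22)−u(20): 2 → c
s(18)−b(1): 17 → r
e(4)−u(20): -16≡10 → k
j(9)−b(1): 8 → i
h(7)−u(20): -13≡13 → n
o(14)−b(1): 13 → n
p(15)−u(20): -5≡21 → v

uivdchcrkinnv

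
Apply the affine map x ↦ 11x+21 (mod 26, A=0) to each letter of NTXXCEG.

IWOORNJ

N(13): 11·13+21=164≡8 → I
T(19): 11·19+21=230≡22 → W
X(23): 11·23+21=274≡14 → O
X(23): 11·23+21=274≡14 → O
C(2): 11·2+21=43≡17 → R
E(4): 11·4+21=65≡13 → N
G(6): 11·6+21=87≡9 → J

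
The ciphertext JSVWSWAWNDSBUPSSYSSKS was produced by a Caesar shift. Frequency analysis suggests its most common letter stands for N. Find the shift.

5

The most frequent ciphertext letter is S (appears 8 times).
S is position 18; N is position 13.
Shift = 5.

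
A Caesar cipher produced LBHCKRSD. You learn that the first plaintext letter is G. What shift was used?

From the crib: L(11)−G(6)=5, so the shift is 5.

5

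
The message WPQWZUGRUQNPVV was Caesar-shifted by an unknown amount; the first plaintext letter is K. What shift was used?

From the crib: W(22)−K(10)=12, so the shift is 12.

12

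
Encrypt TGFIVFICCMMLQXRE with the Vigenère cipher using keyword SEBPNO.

Repeat the key across the message: SEBPNOSEBPNOSEBP
T(19)+S(18): 37≡11 → L
G(6)+E(4): 10 → K
F(5)+B(1): 6 → G
I(8)+P(15): 23 → X
V(21)+N(13): 34≡8 → I
F(5)+O(14): 19 → T
I(8)+S(18): 26≡0 → A
C(2)+E(4): 6 → G
C(2)+B(1): 3 → D
M(12)+P(15): 27≡1 → B
M(12)+N(13): 25 → Z
L(11)+O(14): 25 → Z
Q(16)+S(18): 34≡8 → I
X(23)+E(4): 27≡1 → B
R(17)+B(1): 18 → S
E(4)+P(15): 19 → T

LKGXITAGDBZZIBST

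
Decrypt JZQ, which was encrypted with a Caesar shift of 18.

RHY

J(9): 9−18=-9≡17 → R
Z(25): 25−18=7 → H
Q(16): 16−18=-2≡24 → Y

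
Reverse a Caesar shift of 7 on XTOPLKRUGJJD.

QMHIEDKNZCCW

X(23): 23−7=16 → Q
T(19): 19−7=12 → M
O(14): 14−7=7 → H
P(15): 15−7=8 → I
L(11): 11−7=4 → E
K(10): 10−7=3 → D
R(17): 17−7=10 → K
U(20): 20−7=13 → N
G(6): 6−7=-1≡25 → Z
J(9): 9−7=2 → C
J(9): 9−7=2 → C
D(3): 3−7=-4≡22 → W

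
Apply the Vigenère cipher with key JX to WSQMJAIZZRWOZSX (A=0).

Repeat the key across the message: JXJXJXJXJXJXJXJ
W(22)+J(9): 31≡5 → F
S(18)+X(23): 41≡15 → P
Q(16)+J(9): 25 → Z
M(12)+X(23): 35≡9 → J
J(9)+J(9): 18 → S
A(0)+X(23): 23 → X
I(8)+J(9): 17 → R
Z(25)+X(23): 48≡22 → W
Z(25)+J(9): 34≡8 → I
R(17)+X(23): 40≡14 → O
W(22)+J(9): 31≡5 → F
O(14)+X(23): 37≡11 → L
Z(25)+J(9): 34≡8 → I
S(18)+X(23): 41≡15 → P
X(23)+J(9): 32≡6 → G

FPZJSXRWIOFLIPG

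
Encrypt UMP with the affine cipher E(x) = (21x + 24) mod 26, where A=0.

U(20): 21·20+24=444≡2 → C
M(12): 21·12+24=276≡16 → Q
P(15): 21·15+24=339≡1 → B

CQB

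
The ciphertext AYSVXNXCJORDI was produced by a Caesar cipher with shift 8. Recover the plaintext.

A(0): 0−8=-8≡18 → S
Y(24): 24−8=16 → Q
S(18): 18−8=10 → K
V(21): 21−8=13 → N
X(23): 23−8=15 → P
N(13): 13−8=5 → F
X(23): 23−8=15 → P
C(2): 2−8=-6≡20 → U
J(9): 9−8=1 → B
O(14): 14−8=6 → G
R(17): 17−8=9 → J
D(3): 3−8=-5≡21 → V
I(8): 8−8=0 → A

SQKNPFPUBGJVA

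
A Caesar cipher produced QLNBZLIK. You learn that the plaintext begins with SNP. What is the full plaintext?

From the crib: Q(16)−S(18)=-2≡24, so the shift is 24.
Subtract 24 from each ciphertext letter:
Q(16): 16−24=-8≡18 → S
L(11): 11−24=-13≡13 → N
N(13): 13−24=-11≡15 → P
B(1): 1−24=-23≡3 → D
Z(25): 25−24=1 → B
L(11): 11−24=-13≡13 → N
I(8): 8−24=-16≡10 → K
K(10): 10−24=-14≡12 → M

SNPDBNKM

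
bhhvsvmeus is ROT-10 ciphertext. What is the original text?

rxxlilcuki

b(1): 1−10=-9≡17 → r
h(7): 7−10=-3≡23 → x
h(7): 7−10=-3≡23 → x
v(21): 21−10=11 → l
s(18): 18−10=8 → i
v(21): 21−10=11 → l
m(12): 12−10=2 → c
e(4): 4−10=-6≡20 → u
u(20): 20−10=10 → k
s(18): 18−10=8 → i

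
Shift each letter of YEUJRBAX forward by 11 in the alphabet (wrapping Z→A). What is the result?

Y(24): 24+11=35≡9 → J
E(4): 4+11=15 → P
U(20): 20+11=31≡5 → F
J(9): 9+11=20 → U
R(17): 17+11=28≡2 → C
B(1): 1+11=12 → M
A(0): 0+11=11 → L
X(23): 23+11=34≡8 → I

JPFUCMLI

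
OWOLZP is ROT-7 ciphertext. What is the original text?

HPHESI

O(14): 14−7=7 → H
W(22): 22−7=15 → P
O(14): 14−7=7 → H
L(11): 11−7=4 → E
Z(25): 25−7=18 → S
P(15): 15−7=8 → I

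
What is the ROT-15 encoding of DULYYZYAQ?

D(3): 3+15=18 → S
U(20): 20+15=35≡9 → J
L(11): 11+15=26≡0 → A
Y(24): 24+15=39≡13 → N
Y(24): 24+15=39≡13 → N
Z(25): 25+15=40≡14 → O
Y(24): 24+15=39≡13 → N
A(0): 0+15=15 → P
Q(16): 16+15=31≡5 → F

SJANNONPF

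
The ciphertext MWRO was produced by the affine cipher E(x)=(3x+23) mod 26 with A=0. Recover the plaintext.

FRYX

The inverse of 3 mod 26 is 9, since 3·9=27≡1. Apply D(y)=9·(y−23) mod 26:
M(12): 9·(12−23)=-99≡5 → F
W(22): 9·(22−23)=-9≡17 → R
R(17): 9·(17−23)=-54≡24 → Y
O(14): 9·(14−23)=-81≡23 → X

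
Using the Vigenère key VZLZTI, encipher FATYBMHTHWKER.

Repeat the key across the message: VZLZTIVZLZTIV
F(5)+V(21): 26≡0 → A
A(0)+Z(25): 25 → Z
T(19)+L(11): 30≡4 → E
Y(24)+Z(25): 49≡23 → X
B(1)+T(19): 20 → U
M(12)+I(8): 20 → U
H(7)+V(21): 28≡2 → C
T(19)+Z(25): 44≡18 → S
H(7)+L(11): 18 → S
W(22)+Z(25): 47≡21 → V
K(10)+T(19): 29≡3 → D
E(4)+I(8): 12 → M
R(17)+V(21): 38≡12 → M

AZEXUUCSSVDMM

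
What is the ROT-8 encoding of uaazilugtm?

ciihqtcobu

u(20): 20+8=28≡2 → c
a(0): 0+8=8 → i
a(0): 0+8=8 → i
z(25): 25+8=33≡7 → h
i(8): 8+8=16 → q
l(11): 11+8=19 → t
u(20): 20+8=28≡2 → c
g(6): 6+8=14 → o
t(19): 19+8=27≡1 → b
m(12): 12+8=20 → u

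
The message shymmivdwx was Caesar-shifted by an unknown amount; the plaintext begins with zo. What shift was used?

From the crib: s(18)−z(25)=-7≡19, so the shift is 19.

19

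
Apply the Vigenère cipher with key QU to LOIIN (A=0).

BIYCD

Repeat the key across the message: QUQUQ
L(11)+Q(16): 27≡1 → B
O(14)+U(20): 34≡8 → I
I(8)+Q(16): 24 → Y
I(8)+U(20): 28≡2 → C
N(13)+Q(16): 29≡3 → D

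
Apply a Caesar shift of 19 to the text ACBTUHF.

TVUMNAY

A(0): 0+19=19 → T
C(2): 2+19=21 → V
B(1): 1+19=20 → U
T(19): 19+19=38≡12 → M
U(20): 20+19=39≡13 → N
H(7): 7+19=26≡0 → A
F(5): 5+19=24 → Y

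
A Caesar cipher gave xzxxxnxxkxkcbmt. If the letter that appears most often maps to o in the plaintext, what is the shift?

9

The most frequent ciphertext letter is x (appears 7 times).
x is position 23; o is position 14.
Shift = 9.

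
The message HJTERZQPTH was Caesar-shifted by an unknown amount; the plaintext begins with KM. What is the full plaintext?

From the crib: H(7)−K(10)=-3≡23, so the shift is 23.
Subtract 23 from each ciphertext letter:
H(7): 7−23=-16≡10 → K
J(9): 9−23=-14≡12 → M
T(19): 19−23=-4≡22 → W
E(4): 4−23=-19≡7 → H
R(17): 17−23=-6≡20 → U
Z(25): 25−23=2 → C
Q(16): 16−23=-7≡19 → T
P(15): 15−23=-8≡18 → S
T(19): 19−23=-4≡22 → W
H(7): 7−23=-16≡10 → K

KMWHUCTSWK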